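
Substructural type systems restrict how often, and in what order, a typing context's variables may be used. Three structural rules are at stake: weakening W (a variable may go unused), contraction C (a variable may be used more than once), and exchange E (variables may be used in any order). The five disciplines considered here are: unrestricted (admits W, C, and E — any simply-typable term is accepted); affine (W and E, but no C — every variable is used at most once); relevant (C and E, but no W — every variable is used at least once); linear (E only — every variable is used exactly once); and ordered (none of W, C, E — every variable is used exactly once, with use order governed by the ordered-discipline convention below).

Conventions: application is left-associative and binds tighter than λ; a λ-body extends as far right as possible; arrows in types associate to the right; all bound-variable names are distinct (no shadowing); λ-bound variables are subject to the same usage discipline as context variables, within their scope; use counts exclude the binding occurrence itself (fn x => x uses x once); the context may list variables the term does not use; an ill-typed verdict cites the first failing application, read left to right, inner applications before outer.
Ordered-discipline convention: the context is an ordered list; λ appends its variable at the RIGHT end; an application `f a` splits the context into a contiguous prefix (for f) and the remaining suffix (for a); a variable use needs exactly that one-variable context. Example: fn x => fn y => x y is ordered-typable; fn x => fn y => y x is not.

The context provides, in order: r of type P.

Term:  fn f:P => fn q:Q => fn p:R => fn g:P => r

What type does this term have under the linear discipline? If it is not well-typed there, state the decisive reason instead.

not well-typed under linear — f, q, p, g never used (weakening)
variable uses: r=1; f (λ-bound)=0; q (λ-bound)=0; p (λ-bound)=0; g (λ-bound)=0
use order (left to right): r
typing: well-typed at P → Q → R → P → P
all disciplines: ordered ✗ | linear ✗ | affine ✓ | relevant ✗ | unrestricted ✓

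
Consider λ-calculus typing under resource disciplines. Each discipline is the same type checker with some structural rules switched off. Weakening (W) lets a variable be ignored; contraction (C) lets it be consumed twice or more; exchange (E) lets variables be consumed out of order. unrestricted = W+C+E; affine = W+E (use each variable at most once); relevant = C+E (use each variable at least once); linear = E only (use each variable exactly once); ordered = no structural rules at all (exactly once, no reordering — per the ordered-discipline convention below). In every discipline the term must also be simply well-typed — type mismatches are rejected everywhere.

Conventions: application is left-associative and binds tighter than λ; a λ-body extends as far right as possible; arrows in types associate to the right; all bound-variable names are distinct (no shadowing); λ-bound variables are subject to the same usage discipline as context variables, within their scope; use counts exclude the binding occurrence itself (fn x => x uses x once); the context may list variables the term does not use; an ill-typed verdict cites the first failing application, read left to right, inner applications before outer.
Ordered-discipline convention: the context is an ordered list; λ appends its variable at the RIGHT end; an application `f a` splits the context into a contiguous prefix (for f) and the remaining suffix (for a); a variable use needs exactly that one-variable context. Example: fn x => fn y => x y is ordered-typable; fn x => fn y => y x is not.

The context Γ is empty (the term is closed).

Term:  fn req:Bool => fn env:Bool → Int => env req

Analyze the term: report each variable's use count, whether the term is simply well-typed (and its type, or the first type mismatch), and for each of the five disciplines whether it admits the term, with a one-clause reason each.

counts: req (bound): 1×, env (bound): 1×
order of uses: env, req
typing: ✓ — Bool → (Bool → Int) → Int
ordered ✗ (no ordered split (uses run env, req))
linear ✓ (each of req, env used exactly once)
affine ✓ (no duplicate uses among req, env)
relevant ✓ (req, env: all used, weakening unneeded)
unrestricted ✓ (type-checks (Bool → (Bool → Int) → Int) and nothing is barred)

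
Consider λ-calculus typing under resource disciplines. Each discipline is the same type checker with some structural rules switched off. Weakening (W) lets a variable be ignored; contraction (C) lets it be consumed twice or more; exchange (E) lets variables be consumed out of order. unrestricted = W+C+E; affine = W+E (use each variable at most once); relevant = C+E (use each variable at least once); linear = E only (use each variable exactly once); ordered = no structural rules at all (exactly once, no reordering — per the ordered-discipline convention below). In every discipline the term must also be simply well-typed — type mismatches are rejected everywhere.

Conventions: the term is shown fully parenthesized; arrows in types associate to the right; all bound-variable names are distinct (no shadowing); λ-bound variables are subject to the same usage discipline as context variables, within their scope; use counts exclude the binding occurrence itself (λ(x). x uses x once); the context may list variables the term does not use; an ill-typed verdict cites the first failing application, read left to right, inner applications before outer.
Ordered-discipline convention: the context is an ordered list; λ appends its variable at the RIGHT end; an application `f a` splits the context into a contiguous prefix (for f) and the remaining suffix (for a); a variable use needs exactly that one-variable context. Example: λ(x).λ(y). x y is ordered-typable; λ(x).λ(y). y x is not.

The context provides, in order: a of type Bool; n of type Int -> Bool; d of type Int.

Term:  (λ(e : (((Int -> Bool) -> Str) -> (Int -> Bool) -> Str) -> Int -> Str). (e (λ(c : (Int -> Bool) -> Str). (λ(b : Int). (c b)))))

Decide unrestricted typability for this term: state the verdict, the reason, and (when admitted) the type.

no — a type mismatch blocks all five
usage: a=0, n=0, d=0, e (λ-bound)=1, c (λ-bound)=1, b (λ-bound)=1
left-to-right use order: e, c, b
typing: ill-typed: argument of type Int where Int -> Bool is required
all disciplines: ordered ✗, linear ✗, affine ✗, relevant ✗, unrestricted ✗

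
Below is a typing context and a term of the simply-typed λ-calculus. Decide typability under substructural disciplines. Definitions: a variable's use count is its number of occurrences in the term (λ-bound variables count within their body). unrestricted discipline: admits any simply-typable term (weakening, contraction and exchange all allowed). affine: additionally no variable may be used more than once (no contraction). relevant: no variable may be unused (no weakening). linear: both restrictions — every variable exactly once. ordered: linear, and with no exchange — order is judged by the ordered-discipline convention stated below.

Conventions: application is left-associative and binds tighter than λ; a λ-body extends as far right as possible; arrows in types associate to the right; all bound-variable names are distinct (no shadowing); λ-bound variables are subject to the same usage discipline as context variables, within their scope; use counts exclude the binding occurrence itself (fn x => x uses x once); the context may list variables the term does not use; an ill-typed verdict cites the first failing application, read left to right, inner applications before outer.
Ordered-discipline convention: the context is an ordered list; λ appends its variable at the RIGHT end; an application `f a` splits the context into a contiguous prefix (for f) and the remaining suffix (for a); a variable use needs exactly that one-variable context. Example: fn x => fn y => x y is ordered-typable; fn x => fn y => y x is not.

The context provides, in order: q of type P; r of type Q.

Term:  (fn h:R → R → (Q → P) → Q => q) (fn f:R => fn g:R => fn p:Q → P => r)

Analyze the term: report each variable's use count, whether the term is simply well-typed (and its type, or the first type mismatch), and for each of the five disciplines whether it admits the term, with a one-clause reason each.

usage: q: 1; r: 1; h (bound): 0; f (bound): 0; g (bound): 0; p (bound): 0
uses in reading order: q, r
typing: the term checks, with type P
ordered ✗ (h, f, g, p left unused)
linear ✗ (h, f, g, p left unused)
affine ✓ (at most one use each (q, r, h, f, g, p))
relevant ✗ (h, f, g, p left unused)
unrestricted ✓ (typability at P is all that's needed)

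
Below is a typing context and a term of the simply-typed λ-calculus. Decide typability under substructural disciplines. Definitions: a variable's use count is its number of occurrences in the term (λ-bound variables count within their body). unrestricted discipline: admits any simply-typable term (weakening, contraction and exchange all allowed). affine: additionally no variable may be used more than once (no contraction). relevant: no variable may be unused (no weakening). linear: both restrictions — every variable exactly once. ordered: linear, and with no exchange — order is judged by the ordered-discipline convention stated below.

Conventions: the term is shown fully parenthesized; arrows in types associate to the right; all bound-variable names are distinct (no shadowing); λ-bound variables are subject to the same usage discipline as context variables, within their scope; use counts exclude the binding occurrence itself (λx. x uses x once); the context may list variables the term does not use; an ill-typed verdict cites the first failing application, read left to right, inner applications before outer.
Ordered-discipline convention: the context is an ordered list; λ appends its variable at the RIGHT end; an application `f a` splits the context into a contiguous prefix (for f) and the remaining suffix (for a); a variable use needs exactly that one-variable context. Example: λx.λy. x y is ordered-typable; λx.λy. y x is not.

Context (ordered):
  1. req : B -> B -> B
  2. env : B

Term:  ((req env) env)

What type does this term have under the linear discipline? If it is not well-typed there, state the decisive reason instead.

not well-typed under linear — repeated use of env ×2
variable uses: req=1, env=2
left-to-right use order: req, env, env
typing: ✓ — B
across the five disciplines: ordered ✗, linear ✗, affine ✗, relevant ✓, unrestricted ✓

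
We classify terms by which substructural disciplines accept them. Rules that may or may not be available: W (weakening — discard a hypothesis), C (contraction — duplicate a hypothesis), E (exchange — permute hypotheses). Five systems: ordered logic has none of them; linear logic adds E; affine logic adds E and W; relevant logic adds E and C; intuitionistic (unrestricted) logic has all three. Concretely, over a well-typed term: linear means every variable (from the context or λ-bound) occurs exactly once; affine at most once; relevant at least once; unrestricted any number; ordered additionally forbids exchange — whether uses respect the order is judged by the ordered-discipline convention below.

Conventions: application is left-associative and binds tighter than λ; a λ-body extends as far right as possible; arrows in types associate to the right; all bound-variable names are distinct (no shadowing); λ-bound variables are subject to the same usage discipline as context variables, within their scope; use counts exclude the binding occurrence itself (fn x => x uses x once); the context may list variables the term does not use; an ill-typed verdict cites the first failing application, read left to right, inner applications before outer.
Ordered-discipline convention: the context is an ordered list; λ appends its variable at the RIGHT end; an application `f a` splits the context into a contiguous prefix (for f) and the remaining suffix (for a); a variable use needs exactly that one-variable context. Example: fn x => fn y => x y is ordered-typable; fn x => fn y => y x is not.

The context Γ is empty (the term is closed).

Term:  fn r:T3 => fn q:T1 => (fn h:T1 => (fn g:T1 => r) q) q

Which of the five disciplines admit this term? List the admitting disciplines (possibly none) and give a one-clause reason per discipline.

admitted by: unrestricted
usage: r (bound)=1, q (bound)=2, h (bound)=0, g (bound)=0
order of uses: r, q, q
typing: well-typed at T3 → T1 → T3
ordered: ✗, uses contraction: q ×2; needs weakening: h, g unused
linear: ✗, uses contraction: q ×2; needs weakening: h, g unused
affine: ✗, uses contraction: q ×2
relevant: ✗, needs weakening: h, g unused
unrestricted: ✓, type-checks (T3 → T1 → T3) and nothing is barred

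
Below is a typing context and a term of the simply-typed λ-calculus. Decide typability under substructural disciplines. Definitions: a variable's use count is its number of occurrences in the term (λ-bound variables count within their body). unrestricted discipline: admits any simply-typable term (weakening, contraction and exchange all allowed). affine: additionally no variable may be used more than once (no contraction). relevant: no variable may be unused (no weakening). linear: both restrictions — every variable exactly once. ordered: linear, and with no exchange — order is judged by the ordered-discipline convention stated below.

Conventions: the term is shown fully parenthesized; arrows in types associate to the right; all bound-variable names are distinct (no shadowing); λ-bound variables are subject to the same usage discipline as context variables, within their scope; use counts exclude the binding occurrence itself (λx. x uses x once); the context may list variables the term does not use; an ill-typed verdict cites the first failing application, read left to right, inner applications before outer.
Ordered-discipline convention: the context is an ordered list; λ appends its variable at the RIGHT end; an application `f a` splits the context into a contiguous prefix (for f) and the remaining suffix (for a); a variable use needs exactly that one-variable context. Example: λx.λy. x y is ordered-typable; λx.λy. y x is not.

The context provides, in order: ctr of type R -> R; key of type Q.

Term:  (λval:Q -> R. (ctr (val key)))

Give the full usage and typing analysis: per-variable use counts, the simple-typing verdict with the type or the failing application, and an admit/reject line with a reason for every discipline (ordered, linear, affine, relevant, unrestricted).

variable uses: ctr: 1, key: 1, val (bound): 1
use order (left to right): ctr, val, key
typing: the term checks, with type (Q -> R) -> R
ordered: ✗, needs exchange: uses follow ctr, val, key
linear: ✓, each of ctr, key, val used exactly once
affine: ✓, no duplicate uses among ctr, key, val
relevant: ✓, at least one use each (ctr, key, val)
unrestricted: ✓, typability at (Q -> R) -> R is all that's needed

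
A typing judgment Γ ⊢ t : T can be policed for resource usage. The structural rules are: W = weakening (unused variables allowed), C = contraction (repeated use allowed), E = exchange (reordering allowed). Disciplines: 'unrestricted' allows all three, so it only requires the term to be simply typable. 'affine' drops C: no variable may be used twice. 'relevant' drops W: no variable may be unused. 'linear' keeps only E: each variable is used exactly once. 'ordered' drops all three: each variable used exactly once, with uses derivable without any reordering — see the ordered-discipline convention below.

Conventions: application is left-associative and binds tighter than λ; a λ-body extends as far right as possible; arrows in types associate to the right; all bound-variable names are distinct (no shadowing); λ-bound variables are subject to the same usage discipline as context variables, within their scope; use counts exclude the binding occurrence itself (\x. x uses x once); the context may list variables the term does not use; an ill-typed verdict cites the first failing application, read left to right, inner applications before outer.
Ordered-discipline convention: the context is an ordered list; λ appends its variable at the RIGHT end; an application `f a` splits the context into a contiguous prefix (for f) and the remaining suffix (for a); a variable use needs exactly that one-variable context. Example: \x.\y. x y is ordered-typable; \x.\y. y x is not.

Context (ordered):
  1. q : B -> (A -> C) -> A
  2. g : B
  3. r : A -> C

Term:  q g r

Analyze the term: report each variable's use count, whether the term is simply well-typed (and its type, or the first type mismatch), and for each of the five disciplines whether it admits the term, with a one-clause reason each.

variable uses: q: 1×, g: 1×, r: 1×
left-to-right use order: q, g, r
typing: the term checks, with type A
ordered ✓ (single-use (q, g, r), ordered derivation ok)
linear ✓ (single use per variable (q, g, r))
affine ✓ (at most one use each (q, g, r))
relevant ✓ (none of q, g, r goes unused)
unrestricted ✓ (typability at A is all that's needed)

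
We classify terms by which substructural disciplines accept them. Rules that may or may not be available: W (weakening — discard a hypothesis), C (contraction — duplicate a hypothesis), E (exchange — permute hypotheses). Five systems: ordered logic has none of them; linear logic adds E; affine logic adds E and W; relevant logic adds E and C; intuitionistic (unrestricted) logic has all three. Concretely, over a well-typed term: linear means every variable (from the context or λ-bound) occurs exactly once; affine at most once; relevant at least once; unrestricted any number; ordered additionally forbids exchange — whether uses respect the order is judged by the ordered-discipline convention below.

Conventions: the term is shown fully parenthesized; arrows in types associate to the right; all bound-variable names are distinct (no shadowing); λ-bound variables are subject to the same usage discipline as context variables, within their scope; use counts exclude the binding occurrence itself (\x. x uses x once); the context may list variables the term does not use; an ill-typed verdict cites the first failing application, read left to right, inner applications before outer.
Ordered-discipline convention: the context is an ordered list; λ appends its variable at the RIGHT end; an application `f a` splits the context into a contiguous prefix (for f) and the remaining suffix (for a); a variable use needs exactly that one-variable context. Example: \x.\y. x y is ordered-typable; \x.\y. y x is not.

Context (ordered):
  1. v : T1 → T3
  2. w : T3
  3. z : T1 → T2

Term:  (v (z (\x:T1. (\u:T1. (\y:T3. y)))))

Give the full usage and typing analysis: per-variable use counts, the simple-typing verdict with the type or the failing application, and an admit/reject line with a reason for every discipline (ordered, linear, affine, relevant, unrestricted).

use counts: v ×1; w ×0; z ×1; x (bound) ×0; u (bound) ×0; y (bound) ×1
uses in reading order: v, z, y
typing: ill-typed: argument of type T1 → T1 → T3 → T3 where T1 is required
ordered: ✗, a type mismatch blocks all five
linear: ✗, the type mismatch rejects it
affine: ✗, not simply typable
relevant: ✗, fails simple typing
unrestricted: ✗, a type mismatch blocks all five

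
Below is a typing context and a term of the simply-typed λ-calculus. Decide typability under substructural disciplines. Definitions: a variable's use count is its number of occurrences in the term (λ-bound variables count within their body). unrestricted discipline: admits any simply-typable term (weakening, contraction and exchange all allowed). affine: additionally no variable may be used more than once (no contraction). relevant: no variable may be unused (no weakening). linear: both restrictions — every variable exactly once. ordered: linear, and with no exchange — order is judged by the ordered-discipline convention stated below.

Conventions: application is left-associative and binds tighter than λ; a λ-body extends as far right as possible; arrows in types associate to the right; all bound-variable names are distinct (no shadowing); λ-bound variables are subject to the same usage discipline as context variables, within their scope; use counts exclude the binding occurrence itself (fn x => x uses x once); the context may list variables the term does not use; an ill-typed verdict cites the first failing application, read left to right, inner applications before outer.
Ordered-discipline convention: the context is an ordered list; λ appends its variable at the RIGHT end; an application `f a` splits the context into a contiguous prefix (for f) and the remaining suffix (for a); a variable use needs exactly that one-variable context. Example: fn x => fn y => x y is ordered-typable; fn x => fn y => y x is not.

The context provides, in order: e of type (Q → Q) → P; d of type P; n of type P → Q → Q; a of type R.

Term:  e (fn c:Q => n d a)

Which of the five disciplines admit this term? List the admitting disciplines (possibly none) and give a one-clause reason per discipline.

admitted by: none
usage: e=1, d=1, n=1, a=1, c [bound]=0
uses in reading order: e, n, d, a
typing: ill-typed: argument of type R where Q is required
ordered: ✗, not simply typable
linear: ✗, fails simple typing
affine: ✗, a type mismatch blocks all five
relevant: ✗, the type mismatch rejects it
unrestricted: ✗, not simply typable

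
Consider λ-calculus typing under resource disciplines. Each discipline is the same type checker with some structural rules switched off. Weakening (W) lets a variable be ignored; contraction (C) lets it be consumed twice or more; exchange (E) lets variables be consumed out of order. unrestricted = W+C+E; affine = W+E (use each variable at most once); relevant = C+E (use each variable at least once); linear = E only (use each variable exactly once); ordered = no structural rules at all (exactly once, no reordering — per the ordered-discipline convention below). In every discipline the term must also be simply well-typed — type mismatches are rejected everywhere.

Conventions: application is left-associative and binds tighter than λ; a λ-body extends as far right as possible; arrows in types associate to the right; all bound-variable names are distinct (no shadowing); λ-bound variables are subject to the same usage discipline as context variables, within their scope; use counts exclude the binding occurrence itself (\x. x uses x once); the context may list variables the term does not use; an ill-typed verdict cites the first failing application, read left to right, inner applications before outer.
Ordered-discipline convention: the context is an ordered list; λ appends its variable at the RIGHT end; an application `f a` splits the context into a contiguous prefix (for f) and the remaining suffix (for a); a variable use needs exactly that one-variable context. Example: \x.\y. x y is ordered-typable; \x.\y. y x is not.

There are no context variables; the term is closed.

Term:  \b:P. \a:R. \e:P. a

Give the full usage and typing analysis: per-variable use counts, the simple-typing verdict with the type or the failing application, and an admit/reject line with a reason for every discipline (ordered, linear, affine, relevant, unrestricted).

variable uses: b (λ-bound): 0×, a (λ-bound): 1×, e (λ-bound): 0×
uses in reading order: a
typing: ✓ — P → R → P → R
ordered: ✗ — unused: b, e — weakening required
linear: ✗ — unused: b, e — weakening required
affine: ✓ — none of b, a, e used more than once
relevant: ✗ — unused: b, e — weakening required
unrestricted: ✓ — typability at P → R → P → R is all that's needed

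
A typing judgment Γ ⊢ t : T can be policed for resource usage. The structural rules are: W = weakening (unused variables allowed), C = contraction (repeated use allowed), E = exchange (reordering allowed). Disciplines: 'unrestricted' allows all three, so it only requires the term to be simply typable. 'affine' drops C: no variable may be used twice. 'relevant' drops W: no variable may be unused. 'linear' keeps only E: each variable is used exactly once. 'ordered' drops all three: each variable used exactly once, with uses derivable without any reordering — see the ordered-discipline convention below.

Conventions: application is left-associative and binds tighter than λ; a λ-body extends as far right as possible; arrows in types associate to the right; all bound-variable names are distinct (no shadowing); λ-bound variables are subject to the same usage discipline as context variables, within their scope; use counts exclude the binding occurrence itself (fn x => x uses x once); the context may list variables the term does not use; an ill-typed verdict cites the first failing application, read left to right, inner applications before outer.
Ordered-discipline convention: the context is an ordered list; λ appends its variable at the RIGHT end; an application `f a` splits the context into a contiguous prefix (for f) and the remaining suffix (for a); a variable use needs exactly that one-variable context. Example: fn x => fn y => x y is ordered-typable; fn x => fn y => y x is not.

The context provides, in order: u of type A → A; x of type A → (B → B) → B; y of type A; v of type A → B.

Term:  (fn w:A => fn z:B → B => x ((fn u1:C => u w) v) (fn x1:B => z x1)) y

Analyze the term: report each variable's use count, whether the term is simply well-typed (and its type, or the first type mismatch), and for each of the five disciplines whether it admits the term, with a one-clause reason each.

use counts: u=1, x=1, y=1, v=1, w (λ-bound)=1, z (λ-bound)=1, u1 (λ-bound)=0, x1 (λ-bound)=1
use order (left to right): x, u, w, v, z, x1, y
typing: ill-typed: an argument A → B mismatches the expected C
ordered: ✗, a type mismatch blocks all five
linear: ✗, the type mismatch rejects it
affine: ✗, not simply typable
relevant: ✗, fails simple typing
unrestricted: ✗, a type mismatch blocks all five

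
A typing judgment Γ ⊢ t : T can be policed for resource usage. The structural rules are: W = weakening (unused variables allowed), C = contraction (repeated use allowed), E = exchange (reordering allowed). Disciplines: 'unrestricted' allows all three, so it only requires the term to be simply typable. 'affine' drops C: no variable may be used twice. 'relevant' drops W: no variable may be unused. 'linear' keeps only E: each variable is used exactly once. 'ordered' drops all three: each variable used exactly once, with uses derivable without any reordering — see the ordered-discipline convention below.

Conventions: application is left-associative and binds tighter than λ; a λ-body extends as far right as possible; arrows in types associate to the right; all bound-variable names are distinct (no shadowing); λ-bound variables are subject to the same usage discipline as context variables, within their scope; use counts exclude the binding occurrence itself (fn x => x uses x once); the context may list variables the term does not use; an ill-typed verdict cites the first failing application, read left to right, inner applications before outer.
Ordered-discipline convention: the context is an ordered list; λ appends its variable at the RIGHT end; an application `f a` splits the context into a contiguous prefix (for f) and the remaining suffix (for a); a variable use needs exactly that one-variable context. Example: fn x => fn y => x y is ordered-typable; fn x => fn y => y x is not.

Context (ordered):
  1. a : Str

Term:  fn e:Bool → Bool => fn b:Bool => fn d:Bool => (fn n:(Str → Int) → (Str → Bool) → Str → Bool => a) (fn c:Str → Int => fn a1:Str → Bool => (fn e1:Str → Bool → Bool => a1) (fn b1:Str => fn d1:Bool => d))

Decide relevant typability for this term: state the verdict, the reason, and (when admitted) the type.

no — unused: e, b, n, c, e1, b1, d1 — weakening required
variable uses: a ×1, e [bound] ×0, b [bound] ×0, d [bound] ×1, n [bound] ×0, c [bound] ×0, a1 [bound] ×1, e1 [bound] ×0, b1 [bound] ×0, d1 [bound] ×0
uses in reading order: a, a1, d
typing: well-typed — term : (Bool → Bool) → Bool → Bool → Str
per-discipline verdicts: ordered ✗; linear ✗; affine ✓; relevant ✗; unrestricted ✓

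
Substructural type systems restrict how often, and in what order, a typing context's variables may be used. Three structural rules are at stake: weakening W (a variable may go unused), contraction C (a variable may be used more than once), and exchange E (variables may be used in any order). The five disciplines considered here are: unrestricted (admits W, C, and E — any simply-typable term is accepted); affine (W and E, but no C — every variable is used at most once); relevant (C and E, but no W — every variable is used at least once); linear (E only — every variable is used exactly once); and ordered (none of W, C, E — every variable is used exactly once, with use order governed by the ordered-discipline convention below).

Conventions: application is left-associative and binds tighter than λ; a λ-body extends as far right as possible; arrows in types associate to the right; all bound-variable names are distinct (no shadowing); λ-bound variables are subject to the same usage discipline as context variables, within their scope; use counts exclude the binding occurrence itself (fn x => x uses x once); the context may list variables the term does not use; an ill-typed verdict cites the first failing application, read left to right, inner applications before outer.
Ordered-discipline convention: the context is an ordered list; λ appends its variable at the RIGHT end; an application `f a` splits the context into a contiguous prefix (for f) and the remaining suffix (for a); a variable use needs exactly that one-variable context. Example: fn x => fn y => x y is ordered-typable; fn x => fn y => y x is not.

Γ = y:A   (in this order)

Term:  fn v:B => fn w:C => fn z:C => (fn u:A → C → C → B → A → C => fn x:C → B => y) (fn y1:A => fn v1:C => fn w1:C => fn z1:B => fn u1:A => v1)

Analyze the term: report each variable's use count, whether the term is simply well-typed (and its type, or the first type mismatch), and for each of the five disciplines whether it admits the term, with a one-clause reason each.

use counts: y: 1; v (bound): 0; w (bound): 0; z (bound): 0; u (bound): 0; x (bound): 0; y1 (bound): 0; v1 (bound): 1; w1 (bound): 0; z1 (bound): 0; u1 (bound): 0
order of uses: y, v1
typing: the term checks, with type B → C → C → (C → B) → A
ordered: ✗ — v, w, z, u, x, y1, w1, z1, u1 left unused
linear: ✗ — v, w, z, u, x, y1, w1, z1, u1 left unused
affine: ✓ — none of y, v, w, z, u, x, y1, v1, w1, z1, u1 used more than once
relevant: ✗ — v, w, z, u, x, y1, w1, z1, u1 left unused
unrestricted: ✓ — simply typable at B → C → C → (C → B) → A; W, C, E all held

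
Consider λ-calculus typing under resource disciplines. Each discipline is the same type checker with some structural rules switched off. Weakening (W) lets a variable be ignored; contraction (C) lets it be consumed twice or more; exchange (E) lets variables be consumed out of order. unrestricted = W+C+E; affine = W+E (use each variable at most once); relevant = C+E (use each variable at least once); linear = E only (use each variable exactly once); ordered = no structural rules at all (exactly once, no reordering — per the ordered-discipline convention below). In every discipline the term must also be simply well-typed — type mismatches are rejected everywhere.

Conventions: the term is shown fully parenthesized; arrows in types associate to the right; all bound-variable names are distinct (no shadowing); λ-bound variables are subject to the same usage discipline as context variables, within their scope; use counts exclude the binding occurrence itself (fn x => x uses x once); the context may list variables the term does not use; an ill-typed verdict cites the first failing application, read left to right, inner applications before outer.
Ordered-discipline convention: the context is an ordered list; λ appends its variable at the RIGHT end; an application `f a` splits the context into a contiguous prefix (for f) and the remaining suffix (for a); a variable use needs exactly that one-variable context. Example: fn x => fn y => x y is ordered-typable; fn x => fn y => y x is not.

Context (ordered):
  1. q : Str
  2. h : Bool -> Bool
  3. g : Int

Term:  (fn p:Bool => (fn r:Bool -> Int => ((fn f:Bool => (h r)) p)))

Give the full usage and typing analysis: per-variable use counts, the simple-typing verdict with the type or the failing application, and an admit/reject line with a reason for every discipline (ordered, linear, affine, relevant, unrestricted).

counts: q ×0; h ×1; g ×0; p (bound) ×1; r (bound) ×1; f (bound) ×0
use order (left to right): h, r, p
typing: ill-typed: an argument Bool -> Int mismatches the expected Bool
ordered ✗ (the type mismatch rejects it)
linear ✗ (not simply typable)
affine ✗ (fails simple typing)
relevant ✗ (a type mismatch blocks all five)
unrestricted ✗ (the type mismatch rejects it)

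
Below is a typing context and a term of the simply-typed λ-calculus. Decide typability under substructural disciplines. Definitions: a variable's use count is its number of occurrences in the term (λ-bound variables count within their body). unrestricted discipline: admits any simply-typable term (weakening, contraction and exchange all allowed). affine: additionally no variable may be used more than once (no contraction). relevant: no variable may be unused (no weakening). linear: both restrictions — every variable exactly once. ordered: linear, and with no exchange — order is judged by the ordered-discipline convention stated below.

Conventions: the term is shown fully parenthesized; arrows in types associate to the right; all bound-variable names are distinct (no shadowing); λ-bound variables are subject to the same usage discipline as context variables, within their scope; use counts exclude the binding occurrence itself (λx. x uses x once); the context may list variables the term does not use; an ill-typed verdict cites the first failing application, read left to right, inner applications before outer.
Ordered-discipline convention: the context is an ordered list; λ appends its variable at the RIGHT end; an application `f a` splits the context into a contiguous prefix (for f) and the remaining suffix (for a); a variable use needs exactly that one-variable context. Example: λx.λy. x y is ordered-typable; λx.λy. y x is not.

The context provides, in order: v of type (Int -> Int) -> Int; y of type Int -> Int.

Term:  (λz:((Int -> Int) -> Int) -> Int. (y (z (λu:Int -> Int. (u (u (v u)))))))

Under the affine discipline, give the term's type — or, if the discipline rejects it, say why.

not well-typed under affine — u ×3 used more than once (contraction)
variable uses: v ×1, y ×1, z (λ-bound) ×1, u (λ-bound) ×3
left-to-right use order: y, z, u, u, v, u
typing: well-typed at (((Int -> Int) -> Int) -> Int) -> Int
across the five disciplines: ordered ✗, linear ✗, affine ✗, relevant ✓, unrestricted ✓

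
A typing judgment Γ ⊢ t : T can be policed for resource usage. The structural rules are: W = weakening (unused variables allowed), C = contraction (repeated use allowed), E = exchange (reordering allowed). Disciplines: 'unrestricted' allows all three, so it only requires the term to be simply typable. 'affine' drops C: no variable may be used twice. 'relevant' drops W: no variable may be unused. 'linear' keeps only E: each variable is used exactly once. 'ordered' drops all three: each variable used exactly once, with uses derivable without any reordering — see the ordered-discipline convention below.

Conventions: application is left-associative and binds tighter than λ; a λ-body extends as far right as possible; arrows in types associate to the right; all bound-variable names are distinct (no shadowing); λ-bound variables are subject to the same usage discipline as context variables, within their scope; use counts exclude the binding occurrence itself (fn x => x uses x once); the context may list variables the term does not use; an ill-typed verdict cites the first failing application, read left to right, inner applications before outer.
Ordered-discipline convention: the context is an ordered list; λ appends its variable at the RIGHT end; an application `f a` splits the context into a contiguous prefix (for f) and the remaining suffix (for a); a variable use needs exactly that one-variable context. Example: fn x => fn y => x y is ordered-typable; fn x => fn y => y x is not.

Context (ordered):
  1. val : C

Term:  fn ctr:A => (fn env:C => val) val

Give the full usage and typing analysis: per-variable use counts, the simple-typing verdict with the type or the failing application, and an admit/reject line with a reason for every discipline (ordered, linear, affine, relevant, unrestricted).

variable uses: val: 2×, ctr (bound): 0×, env (bound): 0×
left-to-right use order: val, val
typing: well-typed at A → C
ordered: ✗ — repeated use of val ×2; needs weakening: ctr, env unused
linear: ✗ — repeated use of val ×2; needs weakening: ctr, env unused
affine: ✗ — repeated use of val ×2
relevant: ✗ — needs weakening: ctr, env unused
unrestricted: ✓ — type-checks (A → C) and nothing is barred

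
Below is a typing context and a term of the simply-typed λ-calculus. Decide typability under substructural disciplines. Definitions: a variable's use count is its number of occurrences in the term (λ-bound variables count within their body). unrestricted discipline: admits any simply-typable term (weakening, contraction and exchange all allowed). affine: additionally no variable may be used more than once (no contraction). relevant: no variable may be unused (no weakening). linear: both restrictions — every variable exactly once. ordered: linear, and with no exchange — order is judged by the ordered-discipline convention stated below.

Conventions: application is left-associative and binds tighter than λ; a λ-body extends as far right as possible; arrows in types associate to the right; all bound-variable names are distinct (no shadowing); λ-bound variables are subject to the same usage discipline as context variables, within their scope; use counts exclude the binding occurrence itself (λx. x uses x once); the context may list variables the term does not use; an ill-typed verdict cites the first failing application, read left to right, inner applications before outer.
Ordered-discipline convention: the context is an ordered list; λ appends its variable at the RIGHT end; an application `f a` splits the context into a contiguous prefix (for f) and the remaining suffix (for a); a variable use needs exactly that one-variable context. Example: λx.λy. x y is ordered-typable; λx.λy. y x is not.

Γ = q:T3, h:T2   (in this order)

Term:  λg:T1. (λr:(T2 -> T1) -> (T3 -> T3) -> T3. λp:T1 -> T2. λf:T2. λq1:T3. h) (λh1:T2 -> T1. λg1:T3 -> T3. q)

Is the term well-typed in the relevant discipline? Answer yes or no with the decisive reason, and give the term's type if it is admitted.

no — unused: g, r, p, f, q1, h1, g1 — weakening required
variable uses: q: 1; h: 1; g (bound): 0; r (bound): 0; p (bound): 0; f (bound): 0; q1 (bound): 0; h1 (bound): 0; g1 (bound): 0
left-to-right use order: h, q
typing: the term checks, with type T1 -> (T1 -> T2) -> T2 -> T3 -> T2
all disciplines: ordered ✗, linear ✗, affine ✓, relevant ✗, unrestricted ✓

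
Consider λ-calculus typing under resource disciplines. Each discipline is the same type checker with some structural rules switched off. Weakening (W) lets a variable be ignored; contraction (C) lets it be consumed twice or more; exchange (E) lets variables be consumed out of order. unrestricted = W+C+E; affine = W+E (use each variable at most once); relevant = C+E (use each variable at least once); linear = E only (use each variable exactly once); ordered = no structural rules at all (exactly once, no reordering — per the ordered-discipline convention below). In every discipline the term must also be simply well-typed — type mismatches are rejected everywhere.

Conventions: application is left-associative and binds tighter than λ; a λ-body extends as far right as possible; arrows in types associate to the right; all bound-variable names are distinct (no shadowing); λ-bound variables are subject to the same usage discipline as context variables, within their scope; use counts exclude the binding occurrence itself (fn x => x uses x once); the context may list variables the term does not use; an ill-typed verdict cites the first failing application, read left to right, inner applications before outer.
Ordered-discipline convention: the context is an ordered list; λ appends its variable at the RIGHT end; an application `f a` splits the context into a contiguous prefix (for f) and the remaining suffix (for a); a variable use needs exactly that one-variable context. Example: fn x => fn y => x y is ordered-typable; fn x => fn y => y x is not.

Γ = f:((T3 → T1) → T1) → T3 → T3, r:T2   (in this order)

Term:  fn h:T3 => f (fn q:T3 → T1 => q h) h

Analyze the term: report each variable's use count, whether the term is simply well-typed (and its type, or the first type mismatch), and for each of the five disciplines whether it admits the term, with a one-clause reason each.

variable uses: f: 1×; r: 0×; h [bound]: 2×; q [bound]: 1×
left-to-right use order: f, q, h, h
typing: well-typed — term : T3 → T3
ordered: ✗, uses contraction: h ×2; r never used (weakening)
linear: ✗, uses contraction: h ×2; r never used (weakening)
affine: ✗, uses contraction: h ×2
relevant: ✗, r never used (weakening)
unrestricted: ✓, typability at T3 → T3 is all that's needed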